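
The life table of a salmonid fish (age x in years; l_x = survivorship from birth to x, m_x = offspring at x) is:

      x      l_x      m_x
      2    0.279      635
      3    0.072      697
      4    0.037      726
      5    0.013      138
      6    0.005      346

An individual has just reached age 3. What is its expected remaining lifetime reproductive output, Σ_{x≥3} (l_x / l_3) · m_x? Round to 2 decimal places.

1119.03

l_3 = 0.072. Conditional survival from age 3 to x is l_x / l_3.
  x=3: (0.072/0.072) × 697 = 697.0000
  x=4: (0.037/0.072) × 726 = 373.0833
  x=5: (0.013/0.072) × 138 = 24.9167
  x=6: (0.005/0.072) × 346 = 24.0278
Sum = 697.0000 + 373.0833 + 24.9167 + 24.0278 = 1119.0278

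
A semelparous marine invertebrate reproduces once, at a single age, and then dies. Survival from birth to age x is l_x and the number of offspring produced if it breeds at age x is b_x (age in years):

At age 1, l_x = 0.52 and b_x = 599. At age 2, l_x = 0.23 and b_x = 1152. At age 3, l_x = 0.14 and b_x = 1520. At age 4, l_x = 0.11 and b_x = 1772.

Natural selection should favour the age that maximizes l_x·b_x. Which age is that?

1

Expected offspring if breeding at age x = l_x × b_x:
  age 1: 0.52 × 599 = 311.480
  age 2: 0.23 × 1152 = 264.960
  age 3: 0.14 × 1520 = 212.800
  age 4: 0.11 × 1772 = 194.920
Maximum at age 1 (311.480).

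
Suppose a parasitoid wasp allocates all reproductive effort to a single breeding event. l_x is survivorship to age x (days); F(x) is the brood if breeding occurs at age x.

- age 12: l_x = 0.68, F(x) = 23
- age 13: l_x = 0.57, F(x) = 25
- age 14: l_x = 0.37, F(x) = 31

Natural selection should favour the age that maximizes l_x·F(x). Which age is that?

Expected offspring if breeding at age x = l_x × F(x):
  age 12: 0.68 × 23 = 15.640
  age 13: 0.57 × 25 = 14.250
  age 14: 0.37 × 31 = 11.470
Maximum at age 12 (15.640).

12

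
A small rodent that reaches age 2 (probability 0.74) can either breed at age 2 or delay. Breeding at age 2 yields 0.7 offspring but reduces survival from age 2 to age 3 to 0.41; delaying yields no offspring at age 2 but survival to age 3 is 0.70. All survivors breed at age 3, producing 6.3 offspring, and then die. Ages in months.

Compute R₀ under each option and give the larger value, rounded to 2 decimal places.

3.26

breed at age 2: R₀ = 0.74 × (0.7 + 0.41 × 6.3) = 0.74 × 3.2830 = 2.4294
delay to age 3: R₀ = 0.74 × (0.70 × 6.3) = 0.74 × 4.4100 = 3.2634
Higher: delay to age 3 (3.2634).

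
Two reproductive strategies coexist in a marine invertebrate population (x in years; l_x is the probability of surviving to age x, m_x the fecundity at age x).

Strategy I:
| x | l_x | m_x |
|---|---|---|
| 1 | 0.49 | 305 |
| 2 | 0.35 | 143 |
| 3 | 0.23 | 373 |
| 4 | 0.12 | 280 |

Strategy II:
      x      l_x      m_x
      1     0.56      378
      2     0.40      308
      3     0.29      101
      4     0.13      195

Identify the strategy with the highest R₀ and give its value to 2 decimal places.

389.52

Strategy I: R₀ = 0.49×305 + 0.35×143 + 0.23×373 + 0.12×280 = 318.8900
Strategy II: R₀ = 0.56×378 + 0.40×308 + 0.29×101 + 0.13×195 = 389.5200
Highest R₀: strategy II with 389.5200.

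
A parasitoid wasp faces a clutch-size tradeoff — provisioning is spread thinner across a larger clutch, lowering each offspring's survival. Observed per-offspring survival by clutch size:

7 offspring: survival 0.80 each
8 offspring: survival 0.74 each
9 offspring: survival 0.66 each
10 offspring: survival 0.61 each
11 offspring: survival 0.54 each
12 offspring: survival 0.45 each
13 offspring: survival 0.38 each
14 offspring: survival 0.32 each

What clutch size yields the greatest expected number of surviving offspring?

10

Expected surviving offspring = c × s(c):
  c=7: 7 × 0.80 = 5.600
  c=8: 8 × 0.74 = 5.920
  c=9: 9 × 0.66 = 5.940
  c=10: 10 × 0.61 = 6.100
  c=11: 11 × 0.54 = 5.940
  c=12: 12 × 0.45 = 5.400
  c=13: 13 × 0.38 = 4.940
  c=14: 14 × 0.32 = 4.480
Maximum at c = 10 (6.100 surviving offspring).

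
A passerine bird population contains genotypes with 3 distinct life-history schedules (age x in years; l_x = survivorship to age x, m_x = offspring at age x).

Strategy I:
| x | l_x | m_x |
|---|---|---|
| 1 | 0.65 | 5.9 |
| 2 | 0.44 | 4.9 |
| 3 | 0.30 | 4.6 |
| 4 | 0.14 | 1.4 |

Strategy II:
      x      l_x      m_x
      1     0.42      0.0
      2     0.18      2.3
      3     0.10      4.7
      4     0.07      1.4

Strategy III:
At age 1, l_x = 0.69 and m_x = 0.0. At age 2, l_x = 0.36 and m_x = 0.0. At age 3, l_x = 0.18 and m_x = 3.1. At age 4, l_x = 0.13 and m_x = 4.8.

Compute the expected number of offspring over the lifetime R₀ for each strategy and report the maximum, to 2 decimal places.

Strategy I: R₀ = 0.65×5.9 + 0.44×4.9 + 0.30×4.6 + 0.14×1.4 = 7.5670
Strategy II: R₀ = 0.42×0.0 + 0.18×2.3 + 0.10×4.7 + 0.07×1.4 = 0.9820
Strategy III: R₀ = 0.69×0.0 + 0.36×0.0 + 0.18×3.1 + 0.13×4.8 = 1.1820
Highest R₀: strategy I with 7.5670.

7.57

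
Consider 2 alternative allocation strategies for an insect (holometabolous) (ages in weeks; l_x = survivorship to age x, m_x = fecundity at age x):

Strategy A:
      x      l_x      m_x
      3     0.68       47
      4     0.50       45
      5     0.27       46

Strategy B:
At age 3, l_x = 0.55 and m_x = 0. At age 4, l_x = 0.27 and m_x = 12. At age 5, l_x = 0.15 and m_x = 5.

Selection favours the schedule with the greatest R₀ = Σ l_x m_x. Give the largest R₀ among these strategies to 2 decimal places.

66.88

Strategy A: R₀ = 0.68×47 + 0.50×45 + 0.27×46 = 66.8800
Strategy B: R₀ = 0.55×0 + 0.27×12 + 0.15×5 = 3.9900
Highest R₀: strategy A with 66.8800.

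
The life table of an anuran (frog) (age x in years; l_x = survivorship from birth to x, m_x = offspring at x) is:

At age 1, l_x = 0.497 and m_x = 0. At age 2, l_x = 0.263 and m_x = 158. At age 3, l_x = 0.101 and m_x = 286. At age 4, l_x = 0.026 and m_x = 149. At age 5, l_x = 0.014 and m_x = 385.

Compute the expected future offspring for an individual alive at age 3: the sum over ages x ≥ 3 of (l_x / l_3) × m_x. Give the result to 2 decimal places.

l_3 = 0.101. Conditional survival from age 3 to x is l_x / l_3.
  x=3: (0.101/0.101) × 286 = 286.0000
  x=4: (0.026/0.101) × 149 = 38.3564
  x=5: (0.014/0.101) × 385 = 53.3663
Sum = 286.0000 + 38.3564 + 53.3663 = 377.7228

377.72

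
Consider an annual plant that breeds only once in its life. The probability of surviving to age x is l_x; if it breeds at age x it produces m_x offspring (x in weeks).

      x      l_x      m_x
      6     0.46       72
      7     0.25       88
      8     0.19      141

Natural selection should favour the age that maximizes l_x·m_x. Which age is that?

Expected offspring if breeding at age x = l_x × m_x:
  age 6: 0.46 × 72 = 33.120
  age 7: 0.25 × 88 = 22.000
  age 8: 0.19 × 141 = 26.790
Maximum at age 6 (33.120).

6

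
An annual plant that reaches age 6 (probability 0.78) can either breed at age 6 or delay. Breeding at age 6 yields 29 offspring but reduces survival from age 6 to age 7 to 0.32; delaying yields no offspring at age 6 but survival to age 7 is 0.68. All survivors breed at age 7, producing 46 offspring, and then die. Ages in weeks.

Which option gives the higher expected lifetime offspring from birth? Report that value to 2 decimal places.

breed at age 6: R₀ = 0.78 × (29 + 0.32 × 46) = 0.78 × 43.7200 = 34.1016
delay to age 7: R₀ = 0.78 × (0.68 × 46) = 0.78 × 31.2800 = 24.3984
Higher: breed at age 6 (34.1016).

34.10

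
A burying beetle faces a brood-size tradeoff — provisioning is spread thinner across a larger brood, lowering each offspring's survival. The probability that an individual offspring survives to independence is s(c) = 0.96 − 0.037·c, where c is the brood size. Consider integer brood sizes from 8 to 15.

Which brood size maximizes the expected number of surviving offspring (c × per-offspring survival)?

13

Expected surviving offspring = c × s(c):
  c=8: 8 × 0.664 = 5.312
  c=9: 9 × 0.627 = 5.643
  c=10: 10 × 0.590 = 5.900
  c=11: 11 × 0.553 = 6.083
  c=12: 12 × 0.516 = 6.192
  c=13: 13 × 0.479 = 6.227
  c=14: 14 × 0.442 = 6.188
  c=15: 15 × 0.405 = 6.075
Maximum at c = 13 (6.227 surviving offspring).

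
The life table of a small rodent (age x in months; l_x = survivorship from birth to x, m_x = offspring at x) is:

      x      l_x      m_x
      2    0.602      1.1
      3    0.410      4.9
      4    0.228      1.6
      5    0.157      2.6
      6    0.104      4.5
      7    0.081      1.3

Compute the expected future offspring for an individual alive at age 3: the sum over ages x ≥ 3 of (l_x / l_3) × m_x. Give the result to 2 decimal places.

8.18

l_3 = 0.410. Conditional survival from age 3 to x is l_x / l_3.
  x=3: (0.410/0.410) × 4.9 = 4.9000
  x=4: (0.228/0.410) × 1.6 = 0.8898
  x=5: (0.157/0.410) × 2.6 = 0.9956
  x=6: (0.104/0.410) × 4.5 = 1.1415
  x=7: (0.081/0.410) × 1.3 = 0.2568
Sum = 4.9000 + 0.8898 + 0.9956 + 1.1415 + 0.2568 = 8.1837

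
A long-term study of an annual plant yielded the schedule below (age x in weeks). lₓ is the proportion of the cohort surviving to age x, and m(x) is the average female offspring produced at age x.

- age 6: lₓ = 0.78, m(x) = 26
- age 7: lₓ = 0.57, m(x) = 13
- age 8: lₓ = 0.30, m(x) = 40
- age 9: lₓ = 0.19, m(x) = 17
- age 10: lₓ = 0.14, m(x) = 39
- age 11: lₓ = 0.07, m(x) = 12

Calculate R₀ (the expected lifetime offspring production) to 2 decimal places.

49.22

R₀ = Σ lₓ m(x):
  age 6: 0.78 × 26 = 20.2800
  age 7: 0.57 × 13 = 7.4100
  age 8: 0.30 × 40 = 12.0000
  age 9: 0.19 × 17 = 3.2300
  age 10: 0.14 × 39 = 5.4600
  age 11: 0.07 × 12 = 0.8400
R₀ = 20.2800 + 7.4100 + 12.0000 + 3.2300 + 5.4600 + 0.8400 = 49.2200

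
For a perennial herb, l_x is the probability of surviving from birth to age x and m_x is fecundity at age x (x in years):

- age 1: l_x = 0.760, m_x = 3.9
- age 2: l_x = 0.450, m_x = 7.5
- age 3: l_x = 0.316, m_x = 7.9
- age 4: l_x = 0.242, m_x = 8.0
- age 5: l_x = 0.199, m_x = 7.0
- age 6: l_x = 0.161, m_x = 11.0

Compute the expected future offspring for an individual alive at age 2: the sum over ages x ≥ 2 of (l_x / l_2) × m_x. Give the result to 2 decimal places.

l_2 = 0.450. Conditional survival from age 2 to x is l_x / l_2.
  x=2: (0.450/0.450) × 7.5 = 7.5000
  x=3: (0.316/0.450) × 7.9 = 5.5476
  x=4: (0.242/0.450) × 8.0 = 4.3022
  x=5: (0.199/0.450) × 7.0 = 3.0956
  x=6: (0.161/0.450) × 11.0 = 3.9356
Sum = 7.5000 + 5.5476 + 4.3022 + 3.0956 + 3.9356 = 24.3809

24.38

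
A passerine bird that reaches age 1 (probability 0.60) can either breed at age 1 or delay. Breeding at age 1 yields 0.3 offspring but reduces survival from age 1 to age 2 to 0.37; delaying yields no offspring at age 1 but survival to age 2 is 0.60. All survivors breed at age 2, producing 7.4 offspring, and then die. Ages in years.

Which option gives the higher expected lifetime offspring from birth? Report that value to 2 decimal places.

breed at age 1: R₀ = 0.60 × (0.3 + 0.37 × 7.4) = 0.60 × 3.0380 = 1.8228
delay to age 2: R₀ = 0.60 × (0.60 × 7.4) = 0.60 × 4.4400 = 2.6640
Higher: delay to age 2 (2.6640).

2.66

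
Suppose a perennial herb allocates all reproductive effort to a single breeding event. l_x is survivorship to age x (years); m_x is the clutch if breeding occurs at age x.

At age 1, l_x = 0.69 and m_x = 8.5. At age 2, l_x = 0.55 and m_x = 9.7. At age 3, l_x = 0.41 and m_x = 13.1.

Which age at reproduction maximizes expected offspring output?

Expected offspring if breeding at age x = l_x × m_x:
  age 1: 0.69 × 8.5 = 5.865
  age 2: 0.55 × 9.7 = 5.335
  age 3: 0.41 × 13.1 = 5.371
Maximum at age 1 (5.865).

1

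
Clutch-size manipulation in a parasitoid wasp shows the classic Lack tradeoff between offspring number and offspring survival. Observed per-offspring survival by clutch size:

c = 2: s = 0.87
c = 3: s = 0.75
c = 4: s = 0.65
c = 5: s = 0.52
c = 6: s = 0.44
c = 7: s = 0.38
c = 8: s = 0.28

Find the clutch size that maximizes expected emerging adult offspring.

7

Expected emerging adult offspring = c × s(c):
  c=2: 2 × 0.87 = 1.740
  c=3: 3 × 0.75 = 2.250
  c=4: 4 × 0.65 = 2.600
  c=5: 5 × 0.52 = 2.600
  c=6: 6 × 0.44 = 2.640
  c=7: 7 × 0.38 = 2.660
  c=8: 8 × 0.28 = 2.240
Maximum at c = 7 (2.660 emerging adult offspring).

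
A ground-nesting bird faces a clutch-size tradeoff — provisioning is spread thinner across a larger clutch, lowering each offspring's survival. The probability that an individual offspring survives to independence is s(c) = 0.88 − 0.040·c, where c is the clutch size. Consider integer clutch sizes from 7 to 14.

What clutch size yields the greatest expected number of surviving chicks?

11

Expected surviving chicks = c × s(c):
  c=7: 7 × 0.600 = 4.200
  c=8: 8 × 0.560 = 4.480
  c=9: 9 × 0.520 = 4.680
  c=10: 10 × 0.480 = 4.800
  c=11: 11 × 0.440 = 4.840
  c=12: 12 × 0.400 = 4.800
  c=13: 13 × 0.360 = 4.680
  c=14: 14 × 0.320 = 4.480
Maximum at c = 11 (4.840 surviving chicks).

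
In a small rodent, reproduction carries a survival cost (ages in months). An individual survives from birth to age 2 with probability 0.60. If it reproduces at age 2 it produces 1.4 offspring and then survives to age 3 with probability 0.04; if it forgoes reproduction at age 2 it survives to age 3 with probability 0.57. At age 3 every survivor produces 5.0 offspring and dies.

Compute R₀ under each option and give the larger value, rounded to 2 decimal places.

1.71

breed at age 2: R₀ = 0.60 × (1.4 + 0.04 × 5.0) = 0.60 × 1.6000 = 0.9600
delay to age 3: R₀ = 0.60 × (0.57 × 5.0) = 0.60 × 2.8500 = 1.7100
Higher: delay to age 3 (1.7100).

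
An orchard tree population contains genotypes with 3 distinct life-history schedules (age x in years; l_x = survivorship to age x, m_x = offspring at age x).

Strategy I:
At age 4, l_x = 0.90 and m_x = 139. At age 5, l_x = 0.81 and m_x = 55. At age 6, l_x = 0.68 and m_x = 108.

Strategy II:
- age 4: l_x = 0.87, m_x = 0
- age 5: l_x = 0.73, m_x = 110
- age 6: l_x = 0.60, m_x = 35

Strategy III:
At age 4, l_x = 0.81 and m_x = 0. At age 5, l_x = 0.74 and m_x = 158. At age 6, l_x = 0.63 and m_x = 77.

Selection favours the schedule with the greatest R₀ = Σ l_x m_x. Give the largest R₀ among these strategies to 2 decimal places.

243.09

Strategy I: R₀ = 0.90×139 + 0.81×55 + 0.68×108 = 243.0900
Strategy II: R₀ = 0.87×0 + 0.73×110 + 0.60×35 = 101.3000
Strategy III: R₀ = 0.81×0 + 0.74×158 + 0.63×77 = 165.4300
Highest R₀: strategy I with 243.0900.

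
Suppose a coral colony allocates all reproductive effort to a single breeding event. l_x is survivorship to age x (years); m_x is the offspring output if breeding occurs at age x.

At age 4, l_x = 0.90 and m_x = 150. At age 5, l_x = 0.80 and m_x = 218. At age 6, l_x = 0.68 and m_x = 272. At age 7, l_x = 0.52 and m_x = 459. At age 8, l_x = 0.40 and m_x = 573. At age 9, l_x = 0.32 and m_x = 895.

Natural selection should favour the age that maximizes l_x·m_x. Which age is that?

Expected offspring if breeding at age x = l_x × m_x:
  age 4: 0.90 × 150 = 135.000
  age 5: 0.80 × 218 = 174.400
  age 6: 0.68 × 272 = 184.960
  age 7: 0.52 × 459 = 238.680
  age 8: 0.40 × 573 = 229.200
  age 9: 0.32 × 895 = 286.400
Maximum at age 9 (286.400).

9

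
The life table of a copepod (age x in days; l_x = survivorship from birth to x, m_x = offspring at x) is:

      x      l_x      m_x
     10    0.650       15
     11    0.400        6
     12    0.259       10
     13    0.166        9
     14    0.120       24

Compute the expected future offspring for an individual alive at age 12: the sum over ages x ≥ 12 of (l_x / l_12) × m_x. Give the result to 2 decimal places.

l_12 = 0.259. Conditional survival from age 12 to x is l_x / l_12.
  x=12: (0.259/0.259) × 10 = 10.0000
  x=13: (0.166/0.259) × 9 = 5.7683
  x=14: (0.120/0.259) × 24 = 11.1197
Sum = 10.0000 + 5.7683 + 11.1197 = 26.8880

26.89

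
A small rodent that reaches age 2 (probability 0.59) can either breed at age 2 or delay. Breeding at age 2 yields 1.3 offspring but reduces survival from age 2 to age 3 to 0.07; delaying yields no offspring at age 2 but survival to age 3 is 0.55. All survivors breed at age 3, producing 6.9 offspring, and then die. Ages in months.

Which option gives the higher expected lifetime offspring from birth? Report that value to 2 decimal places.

breed at age 2: R₀ = 0.59 × (1.3 + 0.07 × 6.9) = 0.59 × 1.7830 = 1.0520
delay to age 3: R₀ = 0.59 × (0.55 × 6.9) = 0.59 × 3.7950 = 2.2391
Higher: delay to age 3 (2.2391).

2.24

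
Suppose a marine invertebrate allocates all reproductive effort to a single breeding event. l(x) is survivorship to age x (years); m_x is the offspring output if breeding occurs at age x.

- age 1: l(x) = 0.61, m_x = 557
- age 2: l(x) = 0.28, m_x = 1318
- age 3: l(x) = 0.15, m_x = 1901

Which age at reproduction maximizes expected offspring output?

2

Expected offspring if breeding at age x = l(x) × m_x:
  age 1: 0.61 × 557 = 339.770
  age 2: 0.28 × 1318 = 369.040
  age 3: 0.15 × 1901 = 285.150
Maximum at age 2 (369.040).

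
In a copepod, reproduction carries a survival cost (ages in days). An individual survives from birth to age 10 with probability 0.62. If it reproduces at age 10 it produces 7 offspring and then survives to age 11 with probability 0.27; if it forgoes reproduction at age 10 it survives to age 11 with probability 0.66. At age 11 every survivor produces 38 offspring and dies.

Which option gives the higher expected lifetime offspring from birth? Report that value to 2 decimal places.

15.55

breed at age 10: R₀ = 0.62 × (7 + 0.27 × 38) = 0.62 × 17.2600 = 10.7012
delay to age 11: R₀ = 0.62 × (0.66 × 38) = 0.62 × 25.0800 = 15.5496
Higher: delay to age 11 (15.5496).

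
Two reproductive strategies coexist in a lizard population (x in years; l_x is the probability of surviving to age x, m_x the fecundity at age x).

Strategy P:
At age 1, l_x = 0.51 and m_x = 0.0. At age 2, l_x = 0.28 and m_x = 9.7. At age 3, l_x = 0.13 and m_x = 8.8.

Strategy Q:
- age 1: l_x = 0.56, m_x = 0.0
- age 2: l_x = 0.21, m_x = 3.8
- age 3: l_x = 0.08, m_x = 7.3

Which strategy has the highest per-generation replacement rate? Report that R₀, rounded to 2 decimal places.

3.86

Strategy P: R₀ = 0.51×0.0 + 0.28×9.7 + 0.13×8.8 = 3.8600
Strategy Q: R₀ = 0.56×0.0 + 0.21×3.8 + 0.08×7.3 = 1.3820
Highest R₀: strategy P with 3.8600.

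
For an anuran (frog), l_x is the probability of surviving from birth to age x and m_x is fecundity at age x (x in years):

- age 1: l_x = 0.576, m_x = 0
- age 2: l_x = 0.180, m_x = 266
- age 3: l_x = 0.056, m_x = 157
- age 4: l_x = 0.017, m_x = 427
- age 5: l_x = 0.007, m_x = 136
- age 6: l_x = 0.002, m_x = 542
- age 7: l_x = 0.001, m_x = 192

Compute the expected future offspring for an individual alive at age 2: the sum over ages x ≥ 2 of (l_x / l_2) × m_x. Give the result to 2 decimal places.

l_2 = 0.180. Conditional survival from age 2 to x is l_x / l_2.
  x=2: (0.180/0.180) × 266 = 266.0000
  x=3: (0.056/0.180) × 157 = 48.8444
  x=4: (0.017/0.180) × 427 = 40.3278
  x=5: (0.007/0.180) × 136 = 5.2889
  x=6: (0.002/0.180) × 542 = 6.0222
  x=7: (0.001/0.180) × 192 = 1.0667
Sum = 266.0000 + 48.8444 + 40.3278 + 5.2889 + 6.0222 + 1.0667 = 367.5500

367.55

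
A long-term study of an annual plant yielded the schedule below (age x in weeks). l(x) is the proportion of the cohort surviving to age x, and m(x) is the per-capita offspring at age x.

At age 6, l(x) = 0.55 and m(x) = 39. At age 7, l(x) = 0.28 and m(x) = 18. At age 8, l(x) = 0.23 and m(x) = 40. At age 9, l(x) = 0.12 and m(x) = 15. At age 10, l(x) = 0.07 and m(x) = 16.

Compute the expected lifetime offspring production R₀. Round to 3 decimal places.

38.610

R₀ = Σ l(x) m(x):
  age 6: 0.55 × 39 = 21.4500
  age 7: 0.28 × 18 = 5.0400
  age 8: 0.23 × 40 = 9.2000
  age 9: 0.12 × 15 = 1.8000
  age 10: 0.07 × 16 = 1.1200
R₀ = 21.4500 + 5.0400 + 9.2000 + 1.8000 + 1.1200 = 38.6100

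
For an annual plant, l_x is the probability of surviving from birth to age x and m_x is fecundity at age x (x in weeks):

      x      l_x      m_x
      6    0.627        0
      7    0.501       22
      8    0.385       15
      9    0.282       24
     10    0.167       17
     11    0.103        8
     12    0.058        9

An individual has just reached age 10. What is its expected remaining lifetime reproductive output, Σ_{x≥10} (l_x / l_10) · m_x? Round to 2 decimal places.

l_10 = 0.167. Conditional survival from age 10 to x is l_x / l_10.
  x=10: (0.167/0.167) × 17 = 17.0000
  x=11: (0.103/0.167) × 8 = 4.9341
  x=12: (0.058/0.167) × 9 = 3.1257
Sum = 17.0000 + 4.9341 + 3.1257 = 25.0599

25.06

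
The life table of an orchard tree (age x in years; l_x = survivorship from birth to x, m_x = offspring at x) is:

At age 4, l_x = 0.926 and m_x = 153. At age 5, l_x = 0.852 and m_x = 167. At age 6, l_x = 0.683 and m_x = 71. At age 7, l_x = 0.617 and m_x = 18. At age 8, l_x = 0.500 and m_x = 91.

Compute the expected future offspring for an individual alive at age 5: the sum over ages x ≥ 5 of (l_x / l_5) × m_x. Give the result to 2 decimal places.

290.36

l_5 = 0.852. Conditional survival from age 5 to x is l_x / l_5.
  x=5: (0.852/0.852) × 167 = 167.0000
  x=6: (0.683/0.852) × 71 = 56.9167
  x=7: (0.617/0.852) × 18 = 13.0352
  x=8: (0.500/0.852) × 91 = 53.4038
Sum = 167.0000 + 56.9167 + 13.0352 + 53.4038 = 290.3556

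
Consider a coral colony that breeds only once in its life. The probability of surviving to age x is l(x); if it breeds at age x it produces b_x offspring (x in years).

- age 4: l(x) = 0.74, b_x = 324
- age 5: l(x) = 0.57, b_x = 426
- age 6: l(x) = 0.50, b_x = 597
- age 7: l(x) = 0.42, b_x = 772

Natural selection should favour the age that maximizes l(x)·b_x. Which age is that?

Expected offspring if breeding at age x = l(x) × b_x:
  age 4: 0.74 × 324 = 239.760
  age 5: 0.57 × 426 = 242.820
  age 6: 0.50 × 597 = 298.500
  age 7: 0.42 × 772 = 324.240
Maximum at age 7 (324.240).

7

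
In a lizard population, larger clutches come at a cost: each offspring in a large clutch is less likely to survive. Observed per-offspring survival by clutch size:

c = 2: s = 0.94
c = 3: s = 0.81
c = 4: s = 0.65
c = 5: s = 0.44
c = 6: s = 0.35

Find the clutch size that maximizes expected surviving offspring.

Expected surviving offspring = c × s(c):
  c=2: 2 × 0.94 = 1.880
  c=3: 3 × 0.81 = 2.430
  c=4: 4 × 0.65 = 2.600
  c=5: 5 × 0.44 = 2.200
  c=6: 6 × 0.35 = 2.100
Maximum at c = 4 (2.600 surviving offspring).

4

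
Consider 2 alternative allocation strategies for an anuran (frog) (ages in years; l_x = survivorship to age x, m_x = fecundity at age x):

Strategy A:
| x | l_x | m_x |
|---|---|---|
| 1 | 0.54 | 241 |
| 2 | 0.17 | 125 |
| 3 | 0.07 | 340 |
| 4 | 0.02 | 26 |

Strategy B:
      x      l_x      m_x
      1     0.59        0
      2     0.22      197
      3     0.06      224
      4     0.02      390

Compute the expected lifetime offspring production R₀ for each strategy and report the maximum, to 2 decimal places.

Strategy A: R₀ = 0.54×241 + 0.17×125 + 0.07×340 + 0.02×26 = 175.7100
Strategy B: R₀ = 0.59×0 + 0.22×197 + 0.06×224 + 0.02×390 = 64.5800
Highest R₀: strategy A with 175.7100.

175.71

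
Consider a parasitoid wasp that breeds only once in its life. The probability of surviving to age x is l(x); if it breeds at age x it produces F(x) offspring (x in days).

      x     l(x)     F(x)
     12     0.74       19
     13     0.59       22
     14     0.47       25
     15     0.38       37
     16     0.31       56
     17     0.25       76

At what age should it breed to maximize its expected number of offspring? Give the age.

17

Expected offspring if breeding at age x = l(x) × F(x):
  age 12: 0.74 × 19 = 14.060
  age 13: 0.59 × 22 = 12.980
  age 14: 0.47 × 25 = 11.750
  age 15: 0.38 × 37 = 14.060
  age 16: 0.31 × 56 = 17.360
  age 17: 0.25 × 76 = 19.000
Maximum at age 17 (19.000).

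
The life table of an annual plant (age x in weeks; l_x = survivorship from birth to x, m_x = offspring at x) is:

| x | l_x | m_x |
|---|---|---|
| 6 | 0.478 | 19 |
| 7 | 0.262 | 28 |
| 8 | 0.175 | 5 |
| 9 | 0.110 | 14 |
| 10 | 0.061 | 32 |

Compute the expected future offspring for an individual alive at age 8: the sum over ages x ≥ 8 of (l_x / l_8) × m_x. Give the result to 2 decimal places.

l_8 = 0.175. Conditional survival from age 8 to x is l_x / l_8.
  x=8: (0.175/0.175) × 5 = 5.0000
  x=9: (0.110/0.175) × 14 = 8.8000
  x=10: (0.061/0.175) × 32 = 11.1543
Sum = 5.0000 + 8.8000 + 11.1543 = 24.9543

24.95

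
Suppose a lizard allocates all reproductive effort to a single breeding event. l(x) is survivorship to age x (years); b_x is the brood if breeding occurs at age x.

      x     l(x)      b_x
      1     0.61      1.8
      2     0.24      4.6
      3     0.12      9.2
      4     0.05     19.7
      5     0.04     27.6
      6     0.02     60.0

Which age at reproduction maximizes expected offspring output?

Expected offspring if breeding at age x = l(x) × b_x:
  age 1: 0.61 × 1.8 = 1.098
  age 2: 0.24 × 4.6 = 1.104
  age 3: 0.12 × 9.2 = 1.104
  age 4: 0.05 × 19.7 = 0.985
  age 5: 0.04 × 27.6 = 1.104
  age 6: 0.02 × 60.0 = 1.200
Maximum at age 6 (1.200).

6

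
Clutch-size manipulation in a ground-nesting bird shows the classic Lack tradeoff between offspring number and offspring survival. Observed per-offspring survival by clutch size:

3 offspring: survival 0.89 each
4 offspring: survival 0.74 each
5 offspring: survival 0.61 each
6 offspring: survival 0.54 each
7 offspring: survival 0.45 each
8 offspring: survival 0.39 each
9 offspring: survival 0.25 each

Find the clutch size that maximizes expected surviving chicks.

6

Expected surviving chicks = c × s(c):
  c=3: 3 × 0.89 = 2.670
  c=4: 4 × 0.74 = 2.960
  c=5: 5 × 0.61 = 3.050
  c=6: 6 × 0.54 = 3.240
  c=7: 7 × 0.45 = 3.150
  c=8: 8 × 0.39 = 3.120
  c=9: 9 × 0.25 = 2.250
Maximum at c = 6 (3.240 surviving chicks).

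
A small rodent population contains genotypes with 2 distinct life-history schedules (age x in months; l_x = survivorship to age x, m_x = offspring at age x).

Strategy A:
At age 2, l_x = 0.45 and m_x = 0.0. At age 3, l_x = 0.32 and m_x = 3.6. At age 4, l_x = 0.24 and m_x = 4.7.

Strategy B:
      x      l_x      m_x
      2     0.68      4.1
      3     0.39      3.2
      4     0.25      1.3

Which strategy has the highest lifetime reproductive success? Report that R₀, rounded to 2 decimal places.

Strategy A: R₀ = 0.45×0.0 + 0.32×3.6 + 0.24×4.7 = 2.2800
Strategy B: R₀ = 0.68×4.1 + 0.39×3.2 + 0.25×1.3 = 4.3610
Highest R₀: strategy B with 4.3610.

4.36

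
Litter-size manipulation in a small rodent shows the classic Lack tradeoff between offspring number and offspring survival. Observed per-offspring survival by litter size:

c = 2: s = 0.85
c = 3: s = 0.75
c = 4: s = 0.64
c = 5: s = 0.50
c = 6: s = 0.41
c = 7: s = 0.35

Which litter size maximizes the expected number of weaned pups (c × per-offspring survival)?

4

Expected weaned pups = c × s(c):
  c=2: 2 × 0.85 = 1.700
  c=3: 3 × 0.75 = 2.250
  c=4: 4 × 0.64 = 2.560
  c=5: 5 × 0.50 = 2.500
  c=6: 6 × 0.41 = 2.460
  c=7: 7 × 0.35 = 2.450
Maximum at c = 4 (2.560 weaned pups).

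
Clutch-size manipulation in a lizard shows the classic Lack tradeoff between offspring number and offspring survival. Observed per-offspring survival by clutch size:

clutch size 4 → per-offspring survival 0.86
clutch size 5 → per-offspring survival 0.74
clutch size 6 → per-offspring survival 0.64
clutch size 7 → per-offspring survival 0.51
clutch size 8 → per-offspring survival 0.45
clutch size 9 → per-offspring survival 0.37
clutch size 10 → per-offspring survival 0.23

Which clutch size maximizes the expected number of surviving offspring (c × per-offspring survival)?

6

Expected surviving offspring = c × s(c):
  c=4: 4 × 0.86 = 3.440
  c=5: 5 × 0.74 = 3.700
  c=6: 6 × 0.64 = 3.840
  c=7: 7 × 0.51 = 3.570
  c=8: 8 × 0.45 = 3.600
  c=9: 9 × 0.37 = 3.330
  c=10: 10 × 0.23 = 2.300
Maximum at c = 6 (3.840 surviving offspring).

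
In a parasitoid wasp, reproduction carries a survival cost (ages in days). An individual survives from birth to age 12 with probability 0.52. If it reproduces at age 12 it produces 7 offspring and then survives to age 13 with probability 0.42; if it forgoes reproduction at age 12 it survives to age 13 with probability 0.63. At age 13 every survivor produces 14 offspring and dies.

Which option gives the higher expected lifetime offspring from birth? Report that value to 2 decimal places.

breed at age 12: R₀ = 0.52 × (7 + 0.42 × 14) = 0.52 × 12.8800 = 6.6976
delay to age 13: R₀ = 0.52 × (0.63 × 14) = 0.52 × 8.8200 = 4.5864
Higher: breed at age 12 (6.6976).

6.70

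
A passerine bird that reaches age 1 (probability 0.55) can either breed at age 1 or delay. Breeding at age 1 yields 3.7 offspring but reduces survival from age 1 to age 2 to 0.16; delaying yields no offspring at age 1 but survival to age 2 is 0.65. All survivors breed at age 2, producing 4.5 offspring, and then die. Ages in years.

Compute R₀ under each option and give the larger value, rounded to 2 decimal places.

breed at age 1: R₀ = 0.55 × (3.7 + 0.16 × 4.5) = 0.55 × 4.4200 = 2.4310
delay to age 2: R₀ = 0.55 × (0.65 × 4.5) = 0.55 × 2.9250 = 1.6088
Higher: breed at age 1 (2.4310).

2.43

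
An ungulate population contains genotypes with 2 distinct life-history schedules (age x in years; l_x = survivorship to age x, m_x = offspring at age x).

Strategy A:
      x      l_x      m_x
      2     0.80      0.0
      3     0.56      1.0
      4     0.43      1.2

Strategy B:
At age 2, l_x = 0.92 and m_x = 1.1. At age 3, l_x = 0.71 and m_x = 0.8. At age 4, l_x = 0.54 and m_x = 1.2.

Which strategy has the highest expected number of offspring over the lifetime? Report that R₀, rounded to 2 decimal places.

Strategy A: R₀ = 0.80×0.0 + 0.56×1.0 + 0.43×1.2 = 1.0760
Strategy B: R₀ = 0.92×1.1 + 0.71×0.8 + 0.54×1.2 = 2.2280
Highest R₀: strategy B with 2.2280.

2.23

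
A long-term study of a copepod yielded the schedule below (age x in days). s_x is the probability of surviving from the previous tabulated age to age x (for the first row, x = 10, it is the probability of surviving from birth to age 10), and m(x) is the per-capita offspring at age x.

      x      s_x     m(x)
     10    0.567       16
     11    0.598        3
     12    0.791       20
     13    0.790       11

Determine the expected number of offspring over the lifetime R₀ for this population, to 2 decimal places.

Survivorship from birth: l_x = s_10·s_11·…·s_x.
  l_10 = 0.56700
  l_11 = 0.33907
  l_12 = 0.26820
  l_13 = 0.21188
R₀ = Σ l_x m(x):
  age 10: 0.56700 × 16 = 9.0720
  age 11: 0.33907 × 3 = 1.0172
  age 12: 0.26820 × 20 = 5.3640
  age 13: 0.21188 × 11 = 2.3307
R₀ = 9.0720 + 1.0172 + 5.3640 + 2.3307 = 17.7839

17.78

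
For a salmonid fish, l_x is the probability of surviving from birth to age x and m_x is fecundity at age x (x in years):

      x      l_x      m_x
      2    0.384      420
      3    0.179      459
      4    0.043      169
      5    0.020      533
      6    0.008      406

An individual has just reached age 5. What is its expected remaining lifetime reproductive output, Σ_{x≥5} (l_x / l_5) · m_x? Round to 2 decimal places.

l_5 = 0.020. Conditional survival from age 5 to x is l_x / l_5.
  x=5: (0.020/0.020) × 533 = 533.0000
  x=6: (0.008/0.020) × 406 = 162.4000
Sum = 533.0000 + 162.4000 = 695.4000

695.40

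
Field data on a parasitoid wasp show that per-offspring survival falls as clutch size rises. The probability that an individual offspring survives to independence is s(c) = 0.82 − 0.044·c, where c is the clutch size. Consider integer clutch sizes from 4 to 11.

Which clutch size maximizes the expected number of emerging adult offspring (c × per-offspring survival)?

9

Expected emerging adult offspring = c × s(c):
  c=4: 4 × 0.644 = 2.576
  c=5: 5 × 0.600 = 3.000
  c=6: 6 × 0.556 = 3.336
  c=7: 7 × 0.512 = 3.584
  c=8: 8 × 0.468 = 3.744
  c=9: 9 × 0.424 = 3.816
  c=10: 10 × 0.380 = 3.800
  c=11: 11 × 0.336 = 3.696
Maximum at c = 9 (3.816 emerging adult offspring).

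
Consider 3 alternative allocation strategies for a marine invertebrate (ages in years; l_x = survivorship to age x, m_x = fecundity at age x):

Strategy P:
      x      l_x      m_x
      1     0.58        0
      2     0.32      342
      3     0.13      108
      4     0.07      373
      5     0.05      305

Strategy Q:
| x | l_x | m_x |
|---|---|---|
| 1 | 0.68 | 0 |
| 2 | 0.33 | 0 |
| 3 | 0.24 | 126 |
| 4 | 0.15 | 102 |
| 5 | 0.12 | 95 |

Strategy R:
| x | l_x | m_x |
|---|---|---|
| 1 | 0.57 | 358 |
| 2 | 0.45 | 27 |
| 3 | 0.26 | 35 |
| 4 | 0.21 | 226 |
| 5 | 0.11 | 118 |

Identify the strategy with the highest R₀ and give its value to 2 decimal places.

285.75

Strategy P: R₀ = 0.58×0 + 0.32×342 + 0.13×108 + 0.07×373 + 0.05×305 = 164.8400
Strategy Q: R₀ = 0.68×0 + 0.33×0 + 0.24×126 + 0.15×102 + 0.12×95 = 56.9400
Strategy R: R₀ = 0.57×358 + 0.45×27 + 0.26×35 + 0.21×226 + 0.11×118 = 285.7500
Highest R₀: strategy R with 285.7500.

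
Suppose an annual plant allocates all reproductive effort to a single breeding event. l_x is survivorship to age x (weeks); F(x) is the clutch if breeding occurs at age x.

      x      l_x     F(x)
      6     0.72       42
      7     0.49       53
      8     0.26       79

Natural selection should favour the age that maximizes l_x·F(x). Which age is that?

Expected offspring if breeding at age x = l_x × F(x):
  age 6: 0.72 × 42 = 30.240
  age 7: 0.49 × 53 = 25.970
  age 8: 0.26 × 79 = 20.540
Maximum at age 6 (30.240).

6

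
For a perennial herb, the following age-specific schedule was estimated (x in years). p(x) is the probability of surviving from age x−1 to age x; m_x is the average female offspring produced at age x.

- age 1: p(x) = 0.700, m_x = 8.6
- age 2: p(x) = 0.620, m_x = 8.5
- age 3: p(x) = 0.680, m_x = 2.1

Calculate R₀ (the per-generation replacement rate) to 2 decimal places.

Survivorship from birth: l_x = p_1·p_2·…·p_x.
  l_1 = 0.70000
  l_2 = 0.43400
  l_3 = 0.29512
R₀ = Σ l_x m_x:
  age 1: 0.70000 × 8.6 = 6.0200
  age 2: 0.43400 × 8.5 = 3.6890
  age 3: 0.29512 × 2.1 = 0.6198
R₀ = 6.0200 + 3.6890 + 0.6198 = 10.3288

10.33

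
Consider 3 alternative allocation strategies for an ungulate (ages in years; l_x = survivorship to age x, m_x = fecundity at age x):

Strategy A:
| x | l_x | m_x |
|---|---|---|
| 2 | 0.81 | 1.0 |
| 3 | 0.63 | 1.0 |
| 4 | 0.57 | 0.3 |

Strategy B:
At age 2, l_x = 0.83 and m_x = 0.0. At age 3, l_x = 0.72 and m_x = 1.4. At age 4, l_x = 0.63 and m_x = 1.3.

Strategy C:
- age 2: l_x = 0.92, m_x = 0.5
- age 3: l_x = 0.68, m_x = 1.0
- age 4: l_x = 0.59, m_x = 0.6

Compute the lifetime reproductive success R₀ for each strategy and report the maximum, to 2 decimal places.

1.83

Strategy A: R₀ = 0.81×1.0 + 0.63×1.0 + 0.57×0.3 = 1.6110
Strategy B: R₀ = 0.83×0.0 + 0.72×1.4 + 0.63×1.3 = 1.8270
Strategy C: R₀ = 0.92×0.5 + 0.68×1.0 + 0.59×0.6 = 1.4940
Highest R₀: strategy B with 1.8270.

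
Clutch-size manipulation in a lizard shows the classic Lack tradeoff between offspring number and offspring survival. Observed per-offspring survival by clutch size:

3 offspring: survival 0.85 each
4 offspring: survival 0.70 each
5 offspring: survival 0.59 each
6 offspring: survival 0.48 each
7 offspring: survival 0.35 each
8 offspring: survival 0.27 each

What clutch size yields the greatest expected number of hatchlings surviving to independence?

Expected hatchlings surviving to independence = c × s(c):
  c=3: 3 × 0.85 = 2.550
  c=4: 4 × 0.70 = 2.800
  c=5: 5 × 0.59 = 2.950
  c=6: 6 × 0.48 = 2.880
  c=7: 7 × 0.35 = 2.450
  c=8: 8 × 0.27 = 2.160
Maximum at c = 5 (2.950 hatchlings surviving to independence).

5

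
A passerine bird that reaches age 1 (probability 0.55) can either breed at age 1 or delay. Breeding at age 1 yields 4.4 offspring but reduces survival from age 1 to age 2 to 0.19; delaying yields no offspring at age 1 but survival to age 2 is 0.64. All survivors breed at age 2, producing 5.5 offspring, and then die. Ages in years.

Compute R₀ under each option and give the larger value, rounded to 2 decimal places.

2.99

breed at age 1: R₀ = 0.55 × (4.4 + 0.19 × 5.5) = 0.55 × 5.4450 = 2.9948
delay to age 2: R₀ = 0.55 × (0.64 × 5.5) = 0.55 × 3.5200 = 1.9360
Higher: breed at age 1 (2.9948).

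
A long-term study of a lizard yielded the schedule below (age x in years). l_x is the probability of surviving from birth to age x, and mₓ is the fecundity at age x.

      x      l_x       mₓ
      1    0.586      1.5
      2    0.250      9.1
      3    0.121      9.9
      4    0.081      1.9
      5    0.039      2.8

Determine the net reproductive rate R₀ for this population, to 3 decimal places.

4.615

R₀ = Σ l_x mₓ:
  age 1: 0.586 × 1.5 = 0.8790
  age 2: 0.250 × 9.1 = 2.2750
  age 3: 0.121 × 9.9 = 1.1979
  age 4: 0.081 × 1.9 = 0.1539
  age 5: 0.039 × 2.8 = 0.1092
R₀ = 0.8790 + 2.2750 + 1.1979 + 0.1539 + 0.1092 = 4.6150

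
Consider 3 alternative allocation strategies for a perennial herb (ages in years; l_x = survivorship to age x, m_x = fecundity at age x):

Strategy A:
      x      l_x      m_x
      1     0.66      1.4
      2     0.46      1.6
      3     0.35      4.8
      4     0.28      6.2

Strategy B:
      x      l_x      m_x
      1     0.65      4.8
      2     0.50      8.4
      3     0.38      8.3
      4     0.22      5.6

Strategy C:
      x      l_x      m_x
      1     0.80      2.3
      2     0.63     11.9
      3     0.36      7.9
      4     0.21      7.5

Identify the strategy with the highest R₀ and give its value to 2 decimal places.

13.76

Strategy A: R₀ = 0.66×1.4 + 0.46×1.6 + 0.35×4.8 + 0.28×6.2 = 5.0760
Strategy B: R₀ = 0.65×4.8 + 0.50×8.4 + 0.38×8.3 + 0.22×5.6 = 11.7060
Strategy C: R₀ = 0.80×2.3 + 0.63×11.9 + 0.36×7.9 + 0.21×7.5 = 13.7560
Highest R₀: strategy C with 13.7560.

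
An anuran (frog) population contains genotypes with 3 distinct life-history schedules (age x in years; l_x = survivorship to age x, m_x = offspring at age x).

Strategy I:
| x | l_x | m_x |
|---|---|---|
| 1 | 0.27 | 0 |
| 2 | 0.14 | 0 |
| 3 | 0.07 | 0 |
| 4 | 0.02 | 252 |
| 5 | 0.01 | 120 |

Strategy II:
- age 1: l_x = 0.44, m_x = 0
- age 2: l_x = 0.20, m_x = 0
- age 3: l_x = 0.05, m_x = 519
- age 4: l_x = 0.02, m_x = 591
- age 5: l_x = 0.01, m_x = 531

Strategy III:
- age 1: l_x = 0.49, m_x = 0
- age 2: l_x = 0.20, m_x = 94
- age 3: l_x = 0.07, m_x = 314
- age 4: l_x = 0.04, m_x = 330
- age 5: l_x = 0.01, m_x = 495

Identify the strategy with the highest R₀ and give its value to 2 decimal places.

58.93

Strategy I: R₀ = 0.27×0 + 0.14×0 + 0.07×0 + 0.02×252 + 0.01×120 = 6.2400
Strategy II: R₀ = 0.44×0 + 0.20×0 + 0.05×519 + 0.02×591 + 0.01×531 = 43.0800
Strategy III: R₀ = 0.49×0 + 0.20×94 + 0.07×314 + 0.04×330 + 0.01×495 = 58.9300
Highest R₀: strategy III with 58.9300.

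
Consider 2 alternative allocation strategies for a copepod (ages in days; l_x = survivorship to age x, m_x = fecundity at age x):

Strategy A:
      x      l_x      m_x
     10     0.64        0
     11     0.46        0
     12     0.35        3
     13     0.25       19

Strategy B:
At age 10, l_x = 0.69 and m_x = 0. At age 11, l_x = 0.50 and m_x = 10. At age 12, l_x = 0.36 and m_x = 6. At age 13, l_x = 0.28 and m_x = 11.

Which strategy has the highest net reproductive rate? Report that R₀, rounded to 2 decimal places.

Strategy A: R₀ = 0.64×0 + 0.46×0 + 0.35×3 + 0.25×19 = 5.8000
Strategy B: R₀ = 0.69×0 + 0.50×10 + 0.36×6 + 0.28×11 = 10.2400
Highest R₀: strategy B with 10.2400.

10.24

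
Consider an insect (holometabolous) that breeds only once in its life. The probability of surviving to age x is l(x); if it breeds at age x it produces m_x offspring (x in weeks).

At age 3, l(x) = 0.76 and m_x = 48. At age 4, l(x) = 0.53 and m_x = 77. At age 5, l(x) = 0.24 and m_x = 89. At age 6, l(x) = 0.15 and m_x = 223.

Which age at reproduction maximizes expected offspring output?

Expected offspring if breeding at age x = l(x) × m_x:
  age 3: 0.76 × 48 = 36.480
  age 4: 0.53 × 77 = 40.810
  age 5: 0.24 × 89 = 21.360
  age 6: 0.15 × 223 = 33.450
Maximum at age 4 (40.810).

4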